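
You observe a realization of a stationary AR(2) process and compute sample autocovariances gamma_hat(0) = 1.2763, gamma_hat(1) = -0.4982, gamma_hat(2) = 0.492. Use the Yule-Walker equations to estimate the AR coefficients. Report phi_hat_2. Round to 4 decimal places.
\hat\phi_{2} = 0.2750

The Yule-Walker equations for an AR(p) process read, in matrix form,
  Gamma_p phi = r_p,   with   (Gamma_p)_{ij} = gamma(|i - j|),
                       (r_p)_i = gamma(i),   i,j = 1..p.
Substitute the sample gammas (Toeplitz matrix and right-hand side of size 2):
  Gamma_p = [[1.2763, -0.4982], [-0.4982, 1.2763]]
  r_p     = [-0.4982, 0.492]
Written out:
  1.2763 phi_1 - 0.4982 phi_2 = -0.4982
  -0.4982 phi_1 + 1.2763 phi_2 = 0.492
Solve by Cramer's rule:
  det = gamma(0)^2 - gamma(1)^2 = (1.2763)^2 - (-0.4982)^2 = 1.62894169 - 0.24820324 = 1.38073845
  phi_hat_1 = [gamma(1) gamma(0) - gamma(1) gamma(2)] / det = [(-0.4982)(1.2763) - (-0.4982)(0.492)] / 1.38073845 = -0.39073826 / 1.38073845 = -0.283
  phi_hat_2 = [gamma(0) gamma(2) - gamma(1)^2] / det = [(1.2763)(0.492) - (-0.4982)^2] / 1.38073845 = 0.37973636 / 1.38073845 = 0.275
So phi_hat = [-0.2830, 0.2750].
Therefore phi_hat_2 = 0.2750.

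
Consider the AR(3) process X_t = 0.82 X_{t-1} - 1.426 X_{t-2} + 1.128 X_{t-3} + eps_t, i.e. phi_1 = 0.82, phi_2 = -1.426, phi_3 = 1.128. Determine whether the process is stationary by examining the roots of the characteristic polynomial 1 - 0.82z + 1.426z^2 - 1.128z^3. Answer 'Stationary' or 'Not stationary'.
\text{Not stationary}

The AR(p) characteristic polynomial is P(z) = 1 - 0.82z + 1.426z^2 - 1.128z^3.
Stationarity requires all roots to lie outside the unit circle, i.e. |z| > 1 for every root.
Degree 3: look for a simple real root z0 first, then factor out (1 - z/z0) and solve the remaining quadratic.
Testing z0 = 1.25: P(1.25) = 1 + (-0.82)(1.25) + (1.426)(1.25)^2 + (-1.128)(1.25)^3
  = 1 + (-1.025) + (2.228125) + (-2.203125) = 0.  So z_0 = 1.25 is a root, |z_0| = 1.25.
Divide out the factor (1 - 0.8 z) = (1 - z/z0) (since 1/z0 = 0.8):
  P(z) = (1 - 0.8 z)(1 + (-0.02) z + (1.41) z^2)
  [check: z-coef -0.02 - (0.8) = -0.82; z^2-coef 1.41 - (0.8)(-0.02) = 1.426; z^3-coef -(0.8)(1.41) = -1.128.]
Remaining roots from the quadratic factor 1 + (-0.02) z + (1.41) z^2:
  Set 1 + (-0.02) z + (1.41) z^2 = 0, i.e. a z^2 + b z + c = 0 with a = 1.41, b = -0.02, c = 1.
  Discriminant D = b^2 - 4ac = (-0.02)^2 - 4*(1.41)*1 = 0.0004 - (5.64) = -5.6396.
  D < 0, so the roots are the complex-conjugate pair z = (-b +/- i sqrt(-D)) / (2a) = 0.0071 +/- 0.8421i.
  For a conjugate pair |z|^2 = z * conj(z) = (product of roots) = c/a = 1/(1.41) = 0.70922, so |z| = sqrt(0.70922) = 0.8422 for both roots.
Moduli of all roots: 1.2500, 0.8422, 0.8422.
All moduli strictly greater than 1? No.
Verdict: Not stationary.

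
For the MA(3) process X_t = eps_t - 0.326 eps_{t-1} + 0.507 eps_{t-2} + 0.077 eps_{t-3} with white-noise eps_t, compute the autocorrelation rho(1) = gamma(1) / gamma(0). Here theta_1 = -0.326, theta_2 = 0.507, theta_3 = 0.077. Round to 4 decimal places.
\rho(1) = -0.3303

For an MA(q) process with theta_0 = 1, the autocovariance is
  gamma(k) = sigma^2 * sum_{i=0..q-k} theta_i * theta_{i+k},
and rho(k) = gamma(k) / gamma(0). Sigma^2 cancels.
  numerator   = (1)*(-0.326) + (-0.326)*(0.507) + (0.507)*(0.077) = -0.452243.
  denominator = (1)^2 + (-0.326)^2 + (0.507)^2 + (0.077)^2 = 1.369254.
  rho(1) = -0.452243 / 1.369254 = -0.3303.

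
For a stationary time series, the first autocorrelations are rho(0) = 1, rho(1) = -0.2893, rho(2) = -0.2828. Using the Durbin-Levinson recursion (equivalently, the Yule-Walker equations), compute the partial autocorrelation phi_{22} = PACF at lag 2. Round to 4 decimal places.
\phi_{22} = -0.4000

The PACF at lag k is phi_{kk}, the last component of the solution
to the Yule-Walker system G_k phi = r_k where
  (G_k)_{ij} = rho(|i - j|), (r_k)_i = rho(i), i,j = 1..k.
Equivalently, Durbin-Levinson gives phi_{kk} iteratively:
  phi_{11} = rho(1)
  phi_{kk} = [rho(k) - sum_{j=1..k-1} phi_{k-1,j} rho(k-j)]
            / [1 - sum_{j=1..k-1} phi_{k-1,j} rho(j)],
  phi_{k,j} = phi_{k-1,j} - phi_{kk} phi_{k-1,k-j},  j = 1..k-1.
Step k = 1:
  phi_11 = rho(1) = -0.2893.
Step k = 2:
  phi_22 = [rho(2) - phi_11 rho(1)] / [1 - phi_11 rho(1)] = [-0.2828 - (-0.2893)(-0.2893)] / [1 - (-0.2893)(-0.2893)]
         = -0.36649449 / 0.91630551 = -0.4.
Therefore phi_{22} = -0.4000.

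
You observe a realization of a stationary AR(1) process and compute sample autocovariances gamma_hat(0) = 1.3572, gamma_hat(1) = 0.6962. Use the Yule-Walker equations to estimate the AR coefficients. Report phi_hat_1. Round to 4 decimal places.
\hat\phi_{1} = 0.5130

The Yule-Walker equations for an AR(p) process read, in matrix form,
  Gamma_p phi = r_p,   with   (Gamma_p)_{ij} = gamma(|i - j|),
                       (r_p)_i = gamma(i),   i,j = 1..p.
Substitute the sample gammas (Toeplitz matrix and right-hand side of size 1):
  Gamma_p = [[1.3572]]
  r_p     = [0.6962]
With p = 1 this is the single equation gamma(0) phi_1 = gamma(1):
  phi_hat_1 = gamma(1) / gamma(0) = 0.6962 / 1.3572 = 0.5130.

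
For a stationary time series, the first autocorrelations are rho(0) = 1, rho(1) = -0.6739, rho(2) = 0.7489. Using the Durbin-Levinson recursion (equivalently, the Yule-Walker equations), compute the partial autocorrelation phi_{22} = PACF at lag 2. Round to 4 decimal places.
\phi_{22} = 0.5400

The PACF at lag k is phi_{kk}, the last component of the solution
to the Yule-Walker system G_k phi = r_k where
  (G_k)_{ij} = rho(|i - j|), (r_k)_i = rho(i), i,j = 1..k.
Equivalently, Durbin-Levinson gives phi_{kk} iteratively:
  phi_{11} = rho(1)
  phi_{kk} = [rho(k) - sum_{j=1..k-1} phi_{k-1,j} rho(k-j)]
            / [1 - sum_{j=1..k-1} phi_{k-1,j} rho(j)],
  phi_{k,j} = phi_{k-1,j} - phi_{kk} phi_{k-1,k-j},  j = 1..k-1.
Step k = 1:
  phi_11 = rho(1) = -0.6739.
Step k = 2:
  phi_22 = [rho(2) - phi_11 rho(1)] / [1 - phi_11 rho(1)] = [0.7489 - (-0.6739)(-0.6739)] / [1 - (-0.6739)(-0.6739)]
         = 0.29475879 / 0.54585879 = 0.54.
Therefore phi_{22} = 0.5400.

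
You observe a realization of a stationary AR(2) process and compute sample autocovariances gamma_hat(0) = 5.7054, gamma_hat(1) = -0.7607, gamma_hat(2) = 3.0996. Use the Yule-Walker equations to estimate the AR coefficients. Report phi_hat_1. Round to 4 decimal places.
\hat\phi_{1} = -0.0620

The Yule-Walker equations for an AR(p) process read, in matrix form,
  Gamma_p phi = r_p,   with   (Gamma_p)_{ij} = gamma(|i - j|),
                       (r_p)_i = gamma(i),   i,j = 1..p.
Substitute the sample gammas (Toeplitz matrix and right-hand side of size 2):
  Gamma_p = [[5.7054, -0.7607], [-0.7607, 5.7054]]
  r_p     = [-0.7607, 3.0996]
Written out:
  5.7054 phi_1 - 0.7607 phi_2 = -0.7607
  -0.7607 phi_1 + 5.7054 phi_2 = 3.0996
Solve by Cramer's rule:
  det = gamma(0)^2 - gamma(1)^2 = (5.7054)^2 - (-0.7607)^2 = 32.55158916 - 0.57866449 = 31.97292467
  phi_hat_1 = [gamma(1) gamma(0) - gamma(1) gamma(2)] / det = [(-0.7607)(5.7054) - (-0.7607)(3.0996)] / 31.97292467 = -1.98223206 / 31.97292467 = -0.062
  phi_hat_2 = [gamma(0) gamma(2) - gamma(1)^2] / det = [(5.7054)(3.0996) - (-0.7607)^2] / 31.97292467 = 17.10579335 / 31.97292467 = 0.535
So phi_hat = [-0.0620, 0.5350].
Therefore phi_hat_1 = -0.0620.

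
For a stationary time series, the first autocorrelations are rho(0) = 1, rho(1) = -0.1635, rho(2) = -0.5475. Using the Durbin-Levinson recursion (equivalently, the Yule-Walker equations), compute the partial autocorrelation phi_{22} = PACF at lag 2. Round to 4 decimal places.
\phi_{22} = -0.5900

The PACF at lag k is phi_{kk}, the last component of the solution
to the Yule-Walker system G_k phi = r_k where
  (G_k)_{ij} = rho(|i - j|), (r_k)_i = rho(i), i,j = 1..k.
Equivalently, Durbin-Levinson gives phi_{kk} iteratively:
  phi_{11} = rho(1)
  phi_{kk} = [rho(k) - sum_{j=1..k-1} phi_{k-1,j} rho(k-j)]
            / [1 - sum_{j=1..k-1} phi_{k-1,j} rho(j)],
  phi_{k,j} = phi_{k-1,j} - phi_{kk} phi_{k-1,k-j},  j = 1..k-1.
Step k = 1:
  phi_11 = rho(1) = -0.1635.
Step k = 2:
  phi_22 = [rho(2) - phi_11 rho(1)] / [1 - phi_11 rho(1)] = [-0.5475 - (-0.1635)(-0.1635)] / [1 - (-0.1635)(-0.1635)]
         = -0.57423225 / 0.97326775 = -0.59.
Therefore phi_{22} = -0.5900.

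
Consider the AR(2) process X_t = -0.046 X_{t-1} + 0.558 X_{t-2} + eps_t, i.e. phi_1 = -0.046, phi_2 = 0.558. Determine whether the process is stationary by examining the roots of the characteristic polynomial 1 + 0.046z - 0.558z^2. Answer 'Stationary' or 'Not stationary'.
\text{Stationary}

The AR(p) characteristic polynomial is P(z) = 1 + 0.046z - 0.558z^2.
Stationarity requires all roots to lie outside the unit circle, i.e. |z| > 1 for every root.
Set 1 + (0.046) z + (-0.558) z^2 = 0, i.e. a z^2 + b z + c = 0 with a = -0.558, b = 0.046, c = 1.
Discriminant D = b^2 - 4ac = (0.046)^2 - 4*(-0.558)*1 = 0.002116 - (-2.232) = 2.234116.
D >= 0, so the roots are real: z = (-b +/- sqrt(D)) / (2a) = (-0.046 +/- 1.494696) / (-1.116).
  z_1 = (-0.046 + 1.494696) / (-1.116) = -1.2981,   |z_1| = 1.2981.
  z_2 = (-0.046 - 1.494696) / (-1.116) = 1.3806,   |z_2| = 1.3806.
Moduli of all roots: 1.2981, 1.3806.
All moduli strictly greater than 1? Yes.
Verdict: Stationary.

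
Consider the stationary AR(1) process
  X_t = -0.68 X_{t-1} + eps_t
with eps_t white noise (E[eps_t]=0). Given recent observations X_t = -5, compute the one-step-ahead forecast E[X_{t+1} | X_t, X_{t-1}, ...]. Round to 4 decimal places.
E[X_{t+1} \mid \mathcal F_t] = 3.4000

For an AR(p) model X_t = c + sum_i phi_i X_{t-i} + eps_t, the
one-step-ahead conditional mean is
  E[X_{t+1} | X_t, ...] = c + sum_i phi_i X_{t+1-i}.
Substitute known values:
  E[X_{t+1} | ...] = (-0.68) * (-5)
                   = 3.4000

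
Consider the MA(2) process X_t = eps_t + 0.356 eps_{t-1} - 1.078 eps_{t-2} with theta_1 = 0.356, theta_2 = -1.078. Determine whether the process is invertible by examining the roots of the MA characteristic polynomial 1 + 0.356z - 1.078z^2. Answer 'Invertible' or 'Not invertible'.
\text{Not invertible}

The MA(q) characteristic polynomial is P(z) = 1 + 0.356z - 1.078z^2.
Invertibility requires all roots to lie outside the unit circle, i.e. |z| > 1 for every root.
Set 1 + (0.356) z + (-1.078) z^2 = 0, i.e. a z^2 + b z + c = 0 with a = -1.078, b = 0.356, c = 1.
Discriminant D = b^2 - 4ac = (0.356)^2 - 4*(-1.078)*1 = 0.126736 - (-4.312) = 4.438736.
D >= 0, so the roots are real: z = (-b +/- sqrt(D)) / (2a) = (-0.356 +/- 2.106831) / (-2.156).
  z_1 = (-0.356 + 2.106831) / (-2.156) = -0.8121,   |z_1| = 0.8121.
  z_2 = (-0.356 - 2.106831) / (-2.156) = 1.1423,   |z_2| = 1.1423.
Moduli of all roots: 0.8121, 1.1423.
All moduli strictly greater than 1? No.
Verdict: Not invertible.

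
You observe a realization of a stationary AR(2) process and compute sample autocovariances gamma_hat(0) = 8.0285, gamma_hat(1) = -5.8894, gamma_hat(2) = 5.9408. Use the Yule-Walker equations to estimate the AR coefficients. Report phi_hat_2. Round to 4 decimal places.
\hat\phi_{2} = 0.4370

The Yule-Walker equations for an AR(p) process read, in matrix form,
  Gamma_p phi = r_p,   with   (Gamma_p)_{ij} = gamma(|i - j|),
                       (r_p)_i = gamma(i),   i,j = 1..p.
Substitute the sample gammas (Toeplitz matrix and right-hand side of size 2):
  Gamma_p = [[8.0285, -5.8894], [-5.8894, 8.0285]]
  r_p     = [-5.8894, 5.9408]
Written out:
  8.0285 phi_1 - 5.8894 phi_2 = -5.8894
  -5.8894 phi_1 + 8.0285 phi_2 = 5.9408
Solve by Cramer's rule:
  det = gamma(0)^2 - gamma(1)^2 = (8.0285)^2 - (-5.8894)^2 = 64.45681225 - 34.68503236 = 29.77177989
  phi_hat_1 = [gamma(1) gamma(0) - gamma(1) gamma(2)] / det = [(-5.8894)(8.0285) - (-5.8894)(5.9408)] / 29.77177989 = -12.29530038 / 29.77177989 = -0.413
  phi_hat_2 = [gamma(0) gamma(2) - gamma(1)^2] / det = [(8.0285)(5.9408) - (-5.8894)^2] / 29.77177989 = 13.01068044 / 29.77177989 = 0.437
So phi_hat = [-0.4130, 0.4370].
Therefore phi_hat_2 = 0.4370.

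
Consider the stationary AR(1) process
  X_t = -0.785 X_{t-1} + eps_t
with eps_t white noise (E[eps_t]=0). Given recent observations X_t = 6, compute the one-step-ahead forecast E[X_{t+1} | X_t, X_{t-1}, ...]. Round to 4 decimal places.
E[X_{t+1} \mid \mathcal F_t] = -4.7100

For an AR(p) model X_t = c + sum_i phi_i X_{t-i} + eps_t, the
one-step-ahead conditional mean is
  E[X_{t+1} | X_t, ...] = c + sum_i phi_i X_{t+1-i}.
Substitute known values:
  E[X_{t+1} | ...] = (-0.785) * (6)
                   = -4.7100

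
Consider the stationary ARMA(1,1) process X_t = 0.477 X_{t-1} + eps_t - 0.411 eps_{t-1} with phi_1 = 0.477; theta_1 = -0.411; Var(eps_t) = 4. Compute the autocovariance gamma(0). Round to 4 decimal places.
\gamma(0) = 4.0226

Multiply the model equation by X_{t-k} and take expectations. With theta_0 = psi_0 = 1 and psi_j the MA(infinity) weights, this gives
  gamma(k) - sum_i phi_i gamma(k-i) = c_k,
  c_k = sigma^2 * sum_{j=k..q} theta_j psi_{j-k}   (c_k = 0 for k > q),
using gamma(-m) = gamma(m).
psi-weights needed (psi_j = theta_j + sum_i phi_i psi_{j-i}):
  psi_1 = theta_1 + phi_1 = -0.411 + (0.477) = 0.066
Right-hand sides:
  c_0 = sigma^2 (1 + theta_1 psi_1) = 4 * (1 + (-0.411)(0.066)) = 4 * 0.972874 = 3.891496
  c_1 = sigma^2 theta_1 = 4 * (-0.411) = -1.644
  c_2 = 0
Equations for k = 0 and k = 1 (AR order 1):
  gamma(0) = phi_1 gamma(1) + c_0
  gamma(1) = phi_1 gamma(0) + c_1
Substituting the second into the first: gamma(0) (1 - phi_1^2) = c_0 + phi_1 c_1, so
  gamma(0) = (c_0 + phi_1 c_1) / (1 - phi_1^2) = (3.891496 + (0.477)(-1.644)) / (1 - (0.477)^2) = 3.107308 / 0.772471 = 4.022556.
Therefore gamma(0) = 4.0226 (to 4 decimal places).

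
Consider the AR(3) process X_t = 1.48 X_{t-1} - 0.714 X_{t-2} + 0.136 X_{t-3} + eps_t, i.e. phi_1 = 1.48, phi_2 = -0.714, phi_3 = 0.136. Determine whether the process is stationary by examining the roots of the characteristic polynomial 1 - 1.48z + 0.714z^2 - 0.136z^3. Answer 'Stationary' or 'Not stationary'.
\text{Stationary}

The AR(p) characteristic polynomial is P(z) = 1 - 1.48z + 0.714z^2 - 0.136z^3.
Stationarity requires all roots to lie outside the unit circle, i.e. |z| > 1 for every root.
Degree 3: look for a simple real root z0 first, then factor out (1 - z/z0) and solve the remaining quadratic.
Testing z0 = 1.25: P(1.25) = 1 + (-1.48)(1.25) + (0.714)(1.25)^2 + (-0.136)(1.25)^3
  = 1 + (-1.85) + (1.115625) + (-0.265625) = 0.  So z_0 = 1.25 is a root, |z_0| = 1.25.
Divide out the factor (1 - 0.8 z) = (1 - z/z0) (since 1/z0 = 0.8):
  P(z) = (1 - 0.8 z)(1 + (-0.68) z + (0.17) z^2)
  [check: z-coef -0.68 - (0.8) = -1.48; z^2-coef 0.17 - (0.8)(-0.68) = 0.714; z^3-coef -(0.8)(0.17) = -0.136.]
Remaining roots from the quadratic factor 1 + (-0.68) z + (0.17) z^2:
  Set 1 + (-0.68) z + (0.17) z^2 = 0, i.e. a z^2 + b z + c = 0 with a = 0.17, b = -0.68, c = 1.
  Discriminant D = b^2 - 4ac = (-0.68)^2 - 4*(0.17)*1 = 0.4624 - (0.68) = -0.2176.
  D < 0, so the roots are the complex-conjugate pair z = (-b +/- i sqrt(-D)) / (2a) = 2 +/- 1.372i.
  For a conjugate pair |z|^2 = z * conj(z) = (product of roots) = c/a = 1/(0.17) = 5.882353, so |z| = sqrt(5.882353) = 2.4254 for both roots.
Moduli of all roots: 1.2500, 2.4254, 2.4254.
All moduli strictly greater than 1? Yes.
Verdict: Stationary.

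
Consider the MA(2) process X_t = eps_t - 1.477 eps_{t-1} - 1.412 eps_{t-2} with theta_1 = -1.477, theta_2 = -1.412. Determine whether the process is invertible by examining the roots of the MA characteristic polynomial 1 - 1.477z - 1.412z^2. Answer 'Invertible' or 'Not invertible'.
\text{Not invertible}

The MA(q) characteristic polynomial is P(z) = 1 - 1.477z - 1.412z^2.
Invertibility requires all roots to lie outside the unit circle, i.e. |z| > 1 for every root.
Set 1 + (-1.477) z + (-1.412) z^2 = 0, i.e. a z^2 + b z + c = 0 with a = -1.412, b = -1.477, c = 1.
Discriminant D = b^2 - 4ac = (-1.477)^2 - 4*(-1.412)*1 = 2.181529 - (-5.648) = 7.829529.
D >= 0, so the roots are real: z = (-b +/- sqrt(D)) / (2a) = (1.477 +/- 2.79813) / (-2.824).
  z_1 = (1.477 + 2.79813) / (-2.824) = -1.5139,   |z_1| = 1.5139.
  z_2 = (1.477 - 2.79813) / (-2.824) = 0.4678,   |z_2| = 0.4678.
Moduli of all roots: 1.5139, 0.4678.
All moduli strictly greater than 1? No.
Verdict: Not invertible.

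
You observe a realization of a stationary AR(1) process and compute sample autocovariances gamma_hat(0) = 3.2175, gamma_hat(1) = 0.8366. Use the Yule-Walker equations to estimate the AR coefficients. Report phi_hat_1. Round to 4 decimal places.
\hat\phi_{1} = 0.2600

The Yule-Walker equations for an AR(p) process read, in matrix form,
  Gamma_p phi = r_p,   with   (Gamma_p)_{ij} = gamma(|i - j|),
                       (r_p)_i = gamma(i),   i,j = 1..p.
Substitute the sample gammas (Toeplitz matrix and right-hand side of size 1):
  Gamma_p = [[3.2175]]
  r_p     = [0.8366]
With p = 1 this is the single equation gamma(0) phi_1 = gamma(1):
  phi_hat_1 = gamma(1) / gamma(0) = 0.8366 / 3.2175 = 0.2600.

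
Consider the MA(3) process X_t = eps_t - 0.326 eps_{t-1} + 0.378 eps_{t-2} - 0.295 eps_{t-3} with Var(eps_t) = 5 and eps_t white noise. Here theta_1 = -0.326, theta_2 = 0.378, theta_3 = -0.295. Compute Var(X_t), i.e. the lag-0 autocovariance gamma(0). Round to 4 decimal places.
\gamma(0) = 6.6809

For an MA(q) process X_t = eps_t + sum_i theta_i eps_{t-i} with
Var(eps_t) = sigma^2, the variance is
  gamma(0) = sigma^2 * (1 + sum_i theta_i^2).
  sum_i theta_i^2 = (-0.326)^2 + (0.378)^2 + (-0.295)^2 = 0.106276 + 0.142884 + 0.087025 = 0.336185.
  gamma(0) = 5 * (1 + 0.336185) = 5 * 1.336185 = 6.680925, which rounds to 6.6809.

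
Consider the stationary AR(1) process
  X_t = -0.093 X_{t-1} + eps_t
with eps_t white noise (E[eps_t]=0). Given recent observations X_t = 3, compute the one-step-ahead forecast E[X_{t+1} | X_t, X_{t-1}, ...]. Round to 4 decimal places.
E[X_{t+1} \mid \mathcal F_t] = -0.2790

For an AR(p) model X_t = c + sum_i phi_i X_{t-i} + eps_t, the
one-step-ahead conditional mean is
  E[X_{t+1} | X_t, ...] = c + sum_i phi_i X_{t+1-i}.
Substitute known values:
  E[X_{t+1} | ...] = (-0.093) * (3)
                   = -0.2790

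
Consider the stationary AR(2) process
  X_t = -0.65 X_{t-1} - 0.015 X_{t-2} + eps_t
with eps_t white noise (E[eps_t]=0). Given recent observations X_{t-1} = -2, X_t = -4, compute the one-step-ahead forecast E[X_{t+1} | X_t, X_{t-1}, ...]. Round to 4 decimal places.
E[X_{t+1} \mid \mathcal F_t] = 2.6300

For an AR(p) model X_t = c + sum_i phi_i X_{t-i} + eps_t, the
one-step-ahead conditional mean is
  E[X_{t+1} | X_t, ...] = c + sum_i phi_i X_{t+1-i}.
Substitute known values:
  E[X_{t+1} | ...] = (-0.65) * (-4) + (-0.015) * (-2)
                   = 2.6300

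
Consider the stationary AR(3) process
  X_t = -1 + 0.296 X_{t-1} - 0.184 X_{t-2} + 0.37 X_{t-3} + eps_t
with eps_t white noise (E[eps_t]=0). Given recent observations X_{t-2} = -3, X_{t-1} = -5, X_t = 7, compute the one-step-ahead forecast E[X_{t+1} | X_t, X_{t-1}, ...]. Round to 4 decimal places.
E[X_{t+1} \mid \mathcal F_t] = 0.8820

For an AR(p) model X_t = c + sum_i phi_i X_{t-i} + eps_t, the
one-step-ahead conditional mean is
  E[X_{t+1} | X_t, ...] = c + sum_i phi_i X_{t+1-i}.
Substitute known values:
  E[X_{t+1} | ...] = -1 + (0.296) * (7) + (-0.184) * (-5) + (0.37) * (-3)
                   = 0.8820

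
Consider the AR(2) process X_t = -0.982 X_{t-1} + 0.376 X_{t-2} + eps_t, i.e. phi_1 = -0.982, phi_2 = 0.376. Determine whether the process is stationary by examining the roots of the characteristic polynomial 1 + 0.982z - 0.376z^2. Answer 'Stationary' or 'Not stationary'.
\text{Not stationary}

The AR(p) characteristic polynomial is P(z) = 1 + 0.982z - 0.376z^2.
Stationarity requires all roots to lie outside the unit circle, i.e. |z| > 1 for every root.
Set 1 + (0.982) z + (-0.376) z^2 = 0, i.e. a z^2 + b z + c = 0 with a = -0.376, b = 0.982, c = 1.
Discriminant D = b^2 - 4ac = (0.982)^2 - 4*(-0.376)*1 = 0.964324 - (-1.504) = 2.468324.
D >= 0, so the roots are real: z = (-b +/- sqrt(D)) / (2a) = (-0.982 +/- 1.57109) / (-0.752).
  z_1 = (-0.982 + 1.57109) / (-0.752) = -0.7834,   |z_1| = 0.7834.
  z_2 = (-0.982 - 1.57109) / (-0.752) = 3.3951,   |z_2| = 3.3951.
Moduli of all roots: 0.7834, 3.3951.
All moduli strictly greater than 1? No.
Verdict: Not stationary.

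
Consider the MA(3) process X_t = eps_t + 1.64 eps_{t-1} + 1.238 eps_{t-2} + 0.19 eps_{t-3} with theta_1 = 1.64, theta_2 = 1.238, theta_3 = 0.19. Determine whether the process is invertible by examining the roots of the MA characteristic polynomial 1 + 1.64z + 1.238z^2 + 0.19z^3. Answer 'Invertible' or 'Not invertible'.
\text{Invertible}

The MA(q) characteristic polynomial is P(z) = 1 + 1.64z + 1.238z^2 + 0.19z^3.
Invertibility requires all roots to lie outside the unit circle, i.e. |z| > 1 for every root.
Degree 3: look for a simple real root z0 first, then factor out (1 - z/z0) and solve the remaining quadratic.
Testing z0 = -5: P(-5) = 1 + (1.64)(-5) + (1.238)(-5)^2 + (0.19)(-5)^3
  = 1 + (-8.2) + (30.95) + (-23.75) = 0.  So z_0 = -5 is a root, |z_0| = 5.
Divide out the factor (1 + 0.2 z) = (1 - z/z0) (since 1/z0 = -0.2):
  P(z) = (1 + 0.2 z)(1 + (1.44) z + (0.95) z^2)
  [check: z-coef 1.44 - (-0.2) = 1.64; z^2-coef 0.95 - (-0.2)(1.44) = 1.238; z^3-coef -(-0.2)(0.95) = 0.19.]
Remaining roots from the quadratic factor 1 + (1.44) z + (0.95) z^2:
  Set 1 + (1.44) z + (0.95) z^2 = 0, i.e. a z^2 + b z + c = 0 with a = 0.95, b = 1.44, c = 1.
  Discriminant D = b^2 - 4ac = (1.44)^2 - 4*(0.95)*1 = 2.0736 - (3.8) = -1.7264.
  D < 0, so the roots are the complex-conjugate pair z = (-b +/- i sqrt(-D)) / (2a) = -0.7579 +/- 0.6915i.
  For a conjugate pair |z|^2 = z * conj(z) = (product of roots) = c/a = 1/(0.95) = 1.052632, so |z| = sqrt(1.052632) = 1.026 for both roots.
Moduli of all roots: 5.0000, 1.0260, 1.0260.
All moduli strictly greater than 1? Yes.
Verdict: Invertible.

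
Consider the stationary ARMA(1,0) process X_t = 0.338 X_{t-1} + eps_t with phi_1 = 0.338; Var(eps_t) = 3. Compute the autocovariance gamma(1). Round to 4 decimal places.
\gamma(1) = 1.1448

Multiply the model equation by X_{t-k} and take expectations. With theta_0 = psi_0 = 1 and psi_j the MA(infinity) weights, this gives
  gamma(k) - sum_i phi_i gamma(k-i) = c_k,
  c_k = sigma^2 * sum_{j=k..q} theta_j psi_{j-k}   (c_k = 0 for k > q),
using gamma(-m) = gamma(m).
Pure AR (q = 0): c_0 = sigma^2 = 3, c_k = 0 for k >= 1.
Equations for k = 0 and k = 1 (AR order 1):
  gamma(0) = phi_1 gamma(1) + c_0
  gamma(1) = phi_1 gamma(0) + c_1
Substituting the second into the first: gamma(0) (1 - phi_1^2) = c_0 + phi_1 c_1, so
  gamma(0) = c_0 / (1 - phi_1^2) = 3 / (1 - (0.338)^2) = 3 / 0.885756 = 3.386937.
  gamma(1) = phi_1 gamma(0) = (0.338)(3.386937) = 1.144785.
Therefore gamma(1) = 1.1448 (to 4 decimal places).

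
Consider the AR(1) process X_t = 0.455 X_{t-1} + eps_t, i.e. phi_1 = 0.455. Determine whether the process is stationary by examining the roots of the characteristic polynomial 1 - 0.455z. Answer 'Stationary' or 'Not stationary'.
\text{Stationary}

The AR(p) characteristic polynomial is P(z) = 1 - 0.455z.
Stationarity requires all roots to lie outside the unit circle, i.e. |z| > 1 for every root.
This is linear in z: 1 + (-0.455) z = 0  =>  z = -1/(-0.455) = 2.197802,  |z| = 2.197802.
Moduli of all roots: 2.1978.
All moduli strictly greater than 1? Yes.
Verdict: Stationary.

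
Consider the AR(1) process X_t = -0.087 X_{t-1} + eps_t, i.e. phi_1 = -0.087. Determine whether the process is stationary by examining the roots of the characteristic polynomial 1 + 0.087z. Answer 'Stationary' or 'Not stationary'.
\text{Stationary}

The AR(p) characteristic polynomial is P(z) = 1 + 0.087z.
Stationarity requires all roots to lie outside the unit circle, i.e. |z| > 1 for every root.
This is linear in z: 1 + (0.087) z = 0  =>  z = -1/(0.087) = -11.494253,  |z| = 11.494253.
Moduli of all roots: 11.4943.
All moduli strictly greater than 1? Yes.
Verdict: Stationary.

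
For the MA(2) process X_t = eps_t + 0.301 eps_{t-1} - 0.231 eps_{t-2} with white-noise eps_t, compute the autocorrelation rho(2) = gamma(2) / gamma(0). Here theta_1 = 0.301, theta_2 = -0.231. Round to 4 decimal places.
\rho(2) = -0.2019

For an MA(q) process with theta_0 = 1, the autocovariance is
  gamma(k) = sigma^2 * sum_{i=0..q-k} theta_i * theta_{i+k},
and rho(k) = gamma(k) / gamma(0). Sigma^2 cancels.
  numerator   = (1)*(-0.231) = -0.231.
  denominator = (1)^2 + (0.301)^2 + (-0.231)^2 = 1.143962.
  rho(2) = -0.231 / 1.143962 = -0.2019.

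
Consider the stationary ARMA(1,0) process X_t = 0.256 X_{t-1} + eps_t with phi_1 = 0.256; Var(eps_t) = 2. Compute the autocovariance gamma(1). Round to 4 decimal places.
\gamma(1) = 0.5479

Multiply the model equation by X_{t-k} and take expectations. With theta_0 = psi_0 = 1 and psi_j the MA(infinity) weights, this gives
  gamma(k) - sum_i phi_i gamma(k-i) = c_k,
  c_k = sigma^2 * sum_{j=k..q} theta_j psi_{j-k}   (c_k = 0 for k > q),
using gamma(-m) = gamma(m).
Pure AR (q = 0): c_0 = sigma^2 = 2, c_k = 0 for k >= 1.
Equations for k = 0 and k = 1 (AR order 1):
  gamma(0) = phi_1 gamma(1) + c_0
  gamma(1) = phi_1 gamma(0) + c_1
Substituting the second into the first: gamma(0) (1 - phi_1^2) = c_0 + phi_1 c_1, so
  gamma(0) = c_0 / (1 - phi_1^2) = 2 / (1 - (0.256)^2) = 2 / 0.934464 = 2.140264.
  gamma(1) = phi_1 gamma(0) = (0.256)(2.140264) = 0.547908.
Therefore gamma(1) = 0.5479 (to 4 decimal places).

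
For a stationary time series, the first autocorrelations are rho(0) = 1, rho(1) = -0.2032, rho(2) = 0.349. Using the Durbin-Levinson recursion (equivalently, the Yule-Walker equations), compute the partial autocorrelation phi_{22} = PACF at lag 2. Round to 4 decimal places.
\phi_{22} = 0.3210

The PACF at lag k is phi_{kk}, the last component of the solution
to the Yule-Walker system G_k phi = r_k where
  (G_k)_{ij} = rho(|i - j|), (r_k)_i = rho(i), i,j = 1..k.
Equivalently, Durbin-Levinson gives phi_{kk} iteratively:
  phi_{11} = rho(1)
  phi_{kk} = [rho(k) - sum_{j=1..k-1} phi_{k-1,j} rho(k-j)]
            / [1 - sum_{j=1..k-1} phi_{k-1,j} rho(j)],
  phi_{k,j} = phi_{k-1,j} - phi_{kk} phi_{k-1,k-j},  j = 1..k-1.
Step k = 1:
  phi_11 = rho(1) = -0.2032.
Step k = 2:
  phi_22 = [rho(2) - phi_11 rho(1)] / [1 - phi_11 rho(1)] = [0.349 - (-0.2032)(-0.2032)] / [1 - (-0.2032)(-0.2032)]
         = 0.30770976 / 0.95870976 = 0.321.
Therefore phi_{22} = 0.3210.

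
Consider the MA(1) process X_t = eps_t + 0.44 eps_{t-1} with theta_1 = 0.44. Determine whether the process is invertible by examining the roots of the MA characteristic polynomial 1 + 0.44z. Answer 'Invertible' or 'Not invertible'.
\text{Invertible}

The MA(q) characteristic polynomial is P(z) = 1 + 0.44z.
Invertibility requires all roots to lie outside the unit circle, i.e. |z| > 1 for every root.
This is linear in z: 1 + (0.44) z = 0  =>  z = -1/(0.44) = -2.272727,  |z| = 2.272727.
Moduli of all roots: 2.2727.
All moduli strictly greater than 1? Yes.
Verdict: Invertible.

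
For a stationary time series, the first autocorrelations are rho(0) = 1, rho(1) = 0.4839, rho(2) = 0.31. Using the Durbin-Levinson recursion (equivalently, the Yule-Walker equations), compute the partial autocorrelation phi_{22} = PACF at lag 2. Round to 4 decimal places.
\phi_{22} = 0.0990

The PACF at lag k is phi_{kk}, the last component of the solution
to the Yule-Walker system G_k phi = r_k where
  (G_k)_{ij} = rho(|i - j|), (r_k)_i = rho(i), i,j = 1..k.
Equivalently, Durbin-Levinson gives phi_{kk} iteratively:
  phi_{11} = rho(1)
  phi_{kk} = [rho(k) - sum_{j=1..k-1} phi_{k-1,j} rho(k-j)]
            / [1 - sum_{j=1..k-1} phi_{k-1,j} rho(j)],
  phi_{k,j} = phi_{k-1,j} - phi_{kk} phi_{k-1,k-j},  j = 1..k-1.
Step k = 1:
  phi_11 = rho(1) = 0.4839.
Step k = 2:
  phi_22 = [rho(2) - phi_11 rho(1)] / [1 - phi_11 rho(1)] = [0.31 - (0.4839)(0.4839)] / [1 - (0.4839)(0.4839)]
         = 0.07584079 / 0.76584079 = 0.099.
Therefore phi_{22} = 0.0990.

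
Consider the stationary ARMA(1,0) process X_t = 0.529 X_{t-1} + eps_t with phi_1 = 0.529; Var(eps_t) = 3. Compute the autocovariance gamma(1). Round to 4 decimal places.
\gamma(1) = 2.2037

Multiply the model equation by X_{t-k} and take expectations. With theta_0 = psi_0 = 1 and psi_j the MA(infinity) weights, this gives
  gamma(k) - sum_i phi_i gamma(k-i) = c_k,
  c_k = sigma^2 * sum_{j=k..q} theta_j psi_{j-k}   (c_k = 0 for k > q),
using gamma(-m) = gamma(m).
Pure AR (q = 0): c_0 = sigma^2 = 3, c_k = 0 for k >= 1.
Equations for k = 0 and k = 1 (AR order 1):
  gamma(0) = phi_1 gamma(1) + c_0
  gamma(1) = phi_1 gamma(0) + c_1
Substituting the second into the first: gamma(0) (1 - phi_1^2) = c_0 + phi_1 c_1, so
  gamma(0) = c_0 / (1 - phi_1^2) = 3 / (1 - (0.529)^2) = 3 / 0.720159 = 4.165747.
  gamma(1) = phi_1 gamma(0) = (0.529)(4.165747) = 2.20368.
Therefore gamma(1) = 2.2037 (to 4 decimal places).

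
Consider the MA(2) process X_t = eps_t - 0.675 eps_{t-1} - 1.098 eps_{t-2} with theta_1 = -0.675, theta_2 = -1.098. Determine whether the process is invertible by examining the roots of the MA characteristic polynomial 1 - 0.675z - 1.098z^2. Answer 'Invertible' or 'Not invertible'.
\text{Not invertible}

The MA(q) characteristic polynomial is P(z) = 1 - 0.675z - 1.098z^2.
Invertibility requires all roots to lie outside the unit circle, i.e. |z| > 1 for every root.
Set 1 + (-0.675) z + (-1.098) z^2 = 0, i.e. a z^2 + b z + c = 0 with a = -1.098, b = -0.675, c = 1.
Discriminant D = b^2 - 4ac = (-0.675)^2 - 4*(-1.098)*1 = 0.455625 - (-4.392) = 4.847625.
D >= 0, so the roots are real: z = (-b +/- sqrt(D)) / (2a) = (0.675 +/- 2.201732) / (-2.196).
  z_1 = (0.675 + 2.201732) / (-2.196) = -1.31,   |z_1| = 1.31.
  z_2 = (0.675 - 2.201732) / (-2.196) = 0.6952,   |z_2| = 0.6952.
Moduli of all roots: 1.3100, 0.6952.
All moduli strictly greater than 1? No.
Verdict: Not invertible.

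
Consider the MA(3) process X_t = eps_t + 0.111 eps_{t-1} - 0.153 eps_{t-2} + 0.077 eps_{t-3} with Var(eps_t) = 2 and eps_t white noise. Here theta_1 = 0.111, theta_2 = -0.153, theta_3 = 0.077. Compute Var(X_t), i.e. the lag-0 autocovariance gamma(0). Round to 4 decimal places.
\gamma(0) = 2.0833

For an MA(q) process X_t = eps_t + sum_i theta_i eps_{t-i} with
Var(eps_t) = sigma^2, the variance is
  gamma(0) = sigma^2 * (1 + sum_i theta_i^2).
  sum_i theta_i^2 = (0.111)^2 + (-0.153)^2 + (0.077)^2 = 0.012321 + 0.023409 + 0.005929 = 0.041659.
  gamma(0) = 2 * (1 + 0.041659) = 2 * 1.041659 = 2.083318, which rounds to 2.0833.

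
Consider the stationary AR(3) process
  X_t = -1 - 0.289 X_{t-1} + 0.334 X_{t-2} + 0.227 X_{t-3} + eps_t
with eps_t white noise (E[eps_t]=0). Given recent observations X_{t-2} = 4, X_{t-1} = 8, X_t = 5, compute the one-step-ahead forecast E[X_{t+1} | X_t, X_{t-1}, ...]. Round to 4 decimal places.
E[X_{t+1} \mid \mathcal F_t] = 1.1350

For an AR(p) model X_t = c + sum_i phi_i X_{t-i} + eps_t, the
one-step-ahead conditional mean is
  E[X_{t+1} | X_t, ...] = c + sum_i phi_i X_{t+1-i}.
Substitute known values:
  E[X_{t+1} | ...] = -1 + (-0.289) * (5) + (0.334) * (8) + (0.227) * (4)
                   = 1.1350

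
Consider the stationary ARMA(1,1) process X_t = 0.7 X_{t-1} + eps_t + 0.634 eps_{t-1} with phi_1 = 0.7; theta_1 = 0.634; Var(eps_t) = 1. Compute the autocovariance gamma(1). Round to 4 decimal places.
\gamma(1) = 3.7765

Multiply the model equation by X_{t-k} and take expectations. With theta_0 = psi_0 = 1 and psi_j the MA(infinity) weights, this gives
  gamma(k) - sum_i phi_i gamma(k-i) = c_k,
  c_k = sigma^2 * sum_{j=k..q} theta_j psi_{j-k}   (c_k = 0 for k > q),
using gamma(-m) = gamma(m).
psi-weights needed (psi_j = theta_j + sum_i phi_i psi_{j-i}):
  psi_1 = theta_1 + phi_1 = 0.634 + (0.7) = 1.334
Right-hand sides:
  c_0 = sigma^2 (1 + theta_1 psi_1) = 1 * (1 + (0.634)(1.334)) = 1 * 1.845756 = 1.845756
  c_1 = sigma^2 theta_1 = 1 * (0.634) = 0.634
  c_2 = 0
Equations for k = 0 and k = 1 (AR order 1):
  gamma(0) = phi_1 gamma(1) + c_0
  gamma(1) = phi_1 gamma(0) + c_1
Substituting the second into the first: gamma(0) (1 - phi_1^2) = c_0 + phi_1 c_1, so
  gamma(0) = (c_0 + phi_1 c_1) / (1 - phi_1^2) = (1.845756 + (0.7)(0.634)) / (1 - (0.7)^2) = 2.289556 / 0.51 = 4.489325.
  gamma(1) = phi_1 gamma(0) + c_1 = (0.7)(4.489325) + (0.634) = 3.776528.
Therefore gamma(1) = 3.7765 (to 4 decimal places).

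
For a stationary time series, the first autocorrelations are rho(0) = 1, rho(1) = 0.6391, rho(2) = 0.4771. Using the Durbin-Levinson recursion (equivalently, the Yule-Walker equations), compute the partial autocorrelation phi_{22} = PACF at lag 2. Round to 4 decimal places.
\phi_{22} = 0.1161

The PACF at lag k is phi_{kk}, the last component of the solution
to the Yule-Walker system G_k phi = r_k where
  (G_k)_{ij} = rho(|i - j|), (r_k)_i = rho(i), i,j = 1..k.
Equivalently, Durbin-Levinson gives phi_{kk} iteratively:
  phi_{11} = rho(1)
  phi_{kk} = [rho(k) - sum_{j=1..k-1} phi_{k-1,j} rho(k-j)]
            / [1 - sum_{j=1..k-1} phi_{k-1,j} rho(j)],
  phi_{k,j} = phi_{k-1,j} - phi_{kk} phi_{k-1,k-j},  j = 1..k-1.
Step k = 1:
  phi_11 = rho(1) = 0.6391.
Step k = 2:
  phi_22 = [rho(2) - phi_11 rho(1)] / [1 - phi_11 rho(1)] = [0.4771 - (0.6391)(0.6391)] / [1 - (0.6391)(0.6391)]
         = 0.06865119 / 0.59155119 = 0.1161.
Therefore phi_{22} = 0.1161.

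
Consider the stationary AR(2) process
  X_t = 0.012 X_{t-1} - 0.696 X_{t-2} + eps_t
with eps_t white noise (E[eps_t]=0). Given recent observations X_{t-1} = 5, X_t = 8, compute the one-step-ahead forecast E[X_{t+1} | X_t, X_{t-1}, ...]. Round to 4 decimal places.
E[X_{t+1} \mid \mathcal F_t] = -3.3840

For an AR(p) model X_t = c + sum_i phi_i X_{t-i} + eps_t, the
one-step-ahead conditional mean is
  E[X_{t+1} | X_t, ...] = c + sum_i phi_i X_{t+1-i}.
Substitute known values:
  E[X_{t+1} | ...] = (0.012) * (8) + (-0.696) * (5)
                   = -3.3840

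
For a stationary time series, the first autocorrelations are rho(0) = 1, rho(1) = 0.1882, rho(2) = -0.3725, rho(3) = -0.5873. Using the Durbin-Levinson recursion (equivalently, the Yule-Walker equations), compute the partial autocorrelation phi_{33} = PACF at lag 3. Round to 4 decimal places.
\phi_{33} = -0.5151

The PACF at lag k is phi_{kk}, the last component of the solution
to the Yule-Walker system G_k phi = r_k where
  (G_k)_{ij} = rho(|i - j|), (r_k)_i = rho(i), i,j = 1..k.
Equivalently, Durbin-Levinson gives phi_{kk} iteratively:
  phi_{11} = rho(1)
  phi_{kk} = [rho(k) - sum_{j=1..k-1} phi_{k-1,j} rho(k-j)]
            / [1 - sum_{j=1..k-1} phi_{k-1,j} rho(j)],
  phi_{k,j} = phi_{k-1,j} - phi_{kk} phi_{k-1,k-j},  j = 1..k-1.
Step k = 1:
  phi_11 = rho(1) = 0.1882.
Step k = 2:
  phi_22 = [rho(2) - phi_11 rho(1)] / [1 - phi_11 rho(1)] = [-0.3725 - (0.1882)(0.1882)] / [1 - (0.1882)(0.1882)]
         = -0.40791924 / 0.96458076 = -0.422898.
  Update: phi_21 = phi_11 - phi_22 phi_11 = 0.1882 - (-0.422898)(0.1882) = 0.267789.
Step k = 3:
  phi_33 = [rho(3) - phi_21 rho(2) - phi_22 rho(1)] / [1 - phi_21 rho(1) - phi_22 rho(2)]
    numerator   = -0.5873 - (0.267789)(-0.3725) - (-0.422898)(0.1882) = -0.40795905
    denominator = 1 - (0.267789)(0.1882) - (-0.422898)(-0.3725) = 0.79207254
  phi_33 = -0.40795905 / 0.79207254 = -0.5151.
Therefore phi_{33} = -0.5151.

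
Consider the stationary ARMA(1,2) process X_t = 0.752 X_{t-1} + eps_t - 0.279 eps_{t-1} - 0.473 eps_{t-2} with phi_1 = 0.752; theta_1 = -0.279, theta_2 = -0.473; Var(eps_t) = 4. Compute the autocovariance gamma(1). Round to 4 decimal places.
\gamma(1) = 1.7653

Multiply the model equation by X_{t-k} and take expectations. With theta_0 = psi_0 = 1 and psi_j the MA(infinity) weights, this gives
  gamma(k) - sum_i phi_i gamma(k-i) = c_k,
  c_k = sigma^2 * sum_{j=k..q} theta_j psi_{j-k}   (c_k = 0 for k > q),
using gamma(-m) = gamma(m).
psi-weights needed (psi_j = theta_j + sum_i phi_i psi_{j-i}):
  psi_1 = theta_1 + phi_1 = -0.279 + (0.752) = 0.473
  psi_2 = theta_2 + phi_1 psi_1 = -0.473 + (0.752)(0.473) = -0.117304
Right-hand sides:
  c_0 = sigma^2 (1 + theta_1 psi_1 + theta_2 psi_2) = 4 * (1 + (-0.279)(0.473) + (-0.473)(-0.117304)) = 4 * 0.923518 = 3.694071
  c_1 = sigma^2 (theta_1 + theta_2 psi_1) = 4 * (-0.279 + (-0.473)(0.473)) = -2.010916
  c_2 = sigma^2 theta_2 = 4 * (-0.473) = -1.892
Equations for k = 0 and k = 1 (AR order 1):
  gamma(0) = phi_1 gamma(1) + c_0
  gamma(1) = phi_1 gamma(0) + c_1
Substituting the second into the first: gamma(0) (1 - phi_1^2) = c_0 + phi_1 c_1, so
  gamma(0) = (c_0 + phi_1 c_1) / (1 - phi_1^2) = (3.694071 + (0.752)(-2.010916)) / (1 - (0.752)^2) = 2.181862 / 0.434496 = 5.021594.
  gamma(1) = phi_1 gamma(0) + c_1 = (0.752)(5.021594) + (-2.010916) = 1.765322.
Therefore gamma(1) = 1.7653 (to 4 decimal places).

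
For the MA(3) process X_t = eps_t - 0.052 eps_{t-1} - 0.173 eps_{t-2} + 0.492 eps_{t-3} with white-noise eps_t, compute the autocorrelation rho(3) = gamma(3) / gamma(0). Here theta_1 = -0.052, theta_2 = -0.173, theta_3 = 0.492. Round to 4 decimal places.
\rho(3) = 0.3860

For an MA(q) process with theta_0 = 1, the autocovariance is
  gamma(k) = sigma^2 * sum_{i=0..q-k} theta_i * theta_{i+k},
and rho(k) = gamma(k) / gamma(0). Sigma^2 cancels.
  numerator   = (1)*(0.492) = 0.492.
  denominator = (1)^2 + (-0.052)^2 + (-0.173)^2 + (0.492)^2 = 1.274697.
  rho(3) = 0.492 / 1.274697 = 0.3860.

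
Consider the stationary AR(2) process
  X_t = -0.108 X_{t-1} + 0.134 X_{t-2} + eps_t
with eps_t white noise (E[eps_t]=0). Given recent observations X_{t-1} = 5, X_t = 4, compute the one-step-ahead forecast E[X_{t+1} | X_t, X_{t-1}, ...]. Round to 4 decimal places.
E[X_{t+1} \mid \mathcal F_t] = 0.2380

For an AR(p) model X_t = c + sum_i phi_i X_{t-i} + eps_t, the
one-step-ahead conditional mean is
  E[X_{t+1} | X_t, ...] = c + sum_i phi_i X_{t+1-i}.
Substitute known values:
  E[X_{t+1} | ...] = (-0.108) * (4) + (0.134) * (5)
                   = 0.2380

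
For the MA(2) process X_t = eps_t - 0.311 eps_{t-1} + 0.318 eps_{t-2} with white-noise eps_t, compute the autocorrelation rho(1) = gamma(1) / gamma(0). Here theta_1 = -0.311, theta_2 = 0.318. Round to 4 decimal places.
\rho(1) = -0.3422

For an MA(q) process with theta_0 = 1, the autocovariance is
  gamma(k) = sigma^2 * sum_{i=0..q-k} theta_i * theta_{i+k},
and rho(k) = gamma(k) / gamma(0). Sigma^2 cancels.
  numerator   = (1)*(-0.311) + (-0.311)*(0.318) = -0.409898.
  denominator = (1)^2 + (-0.311)^2 + (0.318)^2 = 1.197845.
  rho(1) = -0.409898 / 1.197845 = -0.3422.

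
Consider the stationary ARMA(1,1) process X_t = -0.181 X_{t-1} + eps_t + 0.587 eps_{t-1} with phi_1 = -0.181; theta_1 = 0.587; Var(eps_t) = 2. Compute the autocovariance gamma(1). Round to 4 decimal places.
\gamma(1) = 0.7503

Multiply the model equation by X_{t-k} and take expectations. With theta_0 = psi_0 = 1 and psi_j the MA(infinity) weights, this gives
  gamma(k) - sum_i phi_i gamma(k-i) = c_k,
  c_k = sigma^2 * sum_{j=k..q} theta_j psi_{j-k}   (c_k = 0 for k > q),
using gamma(-m) = gamma(m).
psi-weights needed (psi_j = theta_j + sum_i phi_i psi_{j-i}):
  psi_1 = theta_1 + phi_1 = 0.587 + (-0.181) = 0.406
Right-hand sides:
  c_0 = sigma^2 (1 + theta_1 psi_1) = 2 * (1 + (0.587)(0.406)) = 2 * 1.238322 = 2.476644
  c_1 = sigma^2 theta_1 = 2 * (0.587) = 1.174
  c_2 = 0
Equations for k = 0 and k = 1 (AR order 1):
  gamma(0) = phi_1 gamma(1) + c_0
  gamma(1) = phi_1 gamma(0) + c_1
Substituting the second into the first: gamma(0) (1 - phi_1^2) = c_0 + phi_1 c_1, so
  gamma(0) = (c_0 + phi_1 c_1) / (1 - phi_1^2) = (2.476644 + (-0.181)(1.174)) / (1 - (-0.181)^2) = 2.26415 / 0.967239 = 2.340838.
  gamma(1) = phi_1 gamma(0) + c_1 = (-0.181)(2.340838) + (1.174) = 0.750308.
Therefore gamma(1) = 0.7503 (to 4 decimal places).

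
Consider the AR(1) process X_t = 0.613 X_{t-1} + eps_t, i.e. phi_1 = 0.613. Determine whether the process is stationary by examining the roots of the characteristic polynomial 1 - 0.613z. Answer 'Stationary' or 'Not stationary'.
\text{Stationary}

The AR(p) characteristic polynomial is P(z) = 1 - 0.613z.
Stationarity requires all roots to lie outside the unit circle, i.e. |z| > 1 for every root.
This is linear in z: 1 + (-0.613) z = 0  =>  z = -1/(-0.613) = 1.631321,  |z| = 1.631321.
Moduli of all roots: 1.6313.
All moduli strictly greater than 1? Yes.
Verdict: Stationary.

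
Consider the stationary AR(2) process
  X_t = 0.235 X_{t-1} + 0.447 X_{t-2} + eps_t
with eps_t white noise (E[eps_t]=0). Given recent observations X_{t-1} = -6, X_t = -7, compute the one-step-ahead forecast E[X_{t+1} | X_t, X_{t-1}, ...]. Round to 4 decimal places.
E[X_{t+1} \mid \mathcal F_t] = -4.3270

For an AR(p) model X_t = c + sum_i phi_i X_{t-i} + eps_t, the
one-step-ahead conditional mean is
  E[X_{t+1} | X_t, ...] = c + sum_i phi_i X_{t+1-i}.
Substitute known values:
  E[X_{t+1} | ...] = (0.235) * (-7) + (0.447) * (-6)
                   = -4.3270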